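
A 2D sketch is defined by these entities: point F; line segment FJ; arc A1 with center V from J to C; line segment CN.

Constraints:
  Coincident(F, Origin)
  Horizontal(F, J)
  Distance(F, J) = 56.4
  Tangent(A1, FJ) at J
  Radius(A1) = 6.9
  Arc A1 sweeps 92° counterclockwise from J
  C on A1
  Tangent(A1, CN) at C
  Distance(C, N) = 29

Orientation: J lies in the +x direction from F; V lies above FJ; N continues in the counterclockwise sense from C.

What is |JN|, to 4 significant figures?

36.60

On A1, J sits at bearing -90° from V; a 92° counterclockwise sweep puts C at bearing 2°, so C = V + 6.9·(cos 2°, sin 2°) = (63.30, 7.141). The tangent condition forces VC to be normal to CN, so CN runs along (−sin 2°, cos 2°); with |CN| = 29.0, N = (62.28, 36.12). Then |JN| = |N − J| = 36.60.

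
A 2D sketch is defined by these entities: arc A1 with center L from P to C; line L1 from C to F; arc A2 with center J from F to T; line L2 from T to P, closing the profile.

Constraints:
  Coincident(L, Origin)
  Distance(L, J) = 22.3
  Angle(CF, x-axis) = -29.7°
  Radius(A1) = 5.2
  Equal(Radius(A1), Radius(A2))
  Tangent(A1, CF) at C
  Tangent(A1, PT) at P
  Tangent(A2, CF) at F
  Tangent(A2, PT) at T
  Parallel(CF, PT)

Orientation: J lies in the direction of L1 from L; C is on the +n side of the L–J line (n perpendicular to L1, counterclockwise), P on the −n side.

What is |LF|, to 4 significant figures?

22.90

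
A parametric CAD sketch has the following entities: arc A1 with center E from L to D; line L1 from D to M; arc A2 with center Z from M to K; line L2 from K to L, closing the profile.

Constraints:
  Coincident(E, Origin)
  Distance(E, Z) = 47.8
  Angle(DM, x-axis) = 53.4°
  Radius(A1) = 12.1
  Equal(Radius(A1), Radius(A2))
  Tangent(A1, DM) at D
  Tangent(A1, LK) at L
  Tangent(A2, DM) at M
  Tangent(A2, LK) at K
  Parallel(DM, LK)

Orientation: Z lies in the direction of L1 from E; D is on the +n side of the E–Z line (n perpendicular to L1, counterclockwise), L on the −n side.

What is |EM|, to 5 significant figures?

49.308

Tangency of A1 to both parallel lines with radius 12.1 puts D and L at E ± 12.1·n: D = (-9.7141, 7.2143), L = (9.7141, -7.2143). Equal radii place M and K the same way about Z: M = Z + 12.1·n = (18.785, 45.589), K = Z − 12.1·n = (38.214, 31.160). Then |EM| = |M − E| = 49.308.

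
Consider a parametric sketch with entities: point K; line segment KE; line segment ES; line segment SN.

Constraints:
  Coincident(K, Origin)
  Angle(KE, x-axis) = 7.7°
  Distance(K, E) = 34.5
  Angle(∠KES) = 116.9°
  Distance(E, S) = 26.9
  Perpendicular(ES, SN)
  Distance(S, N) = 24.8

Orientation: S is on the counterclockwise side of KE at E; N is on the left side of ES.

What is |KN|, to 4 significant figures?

42.93

K is at the origin; KE runs at 7.7° with length 34.5, so E = 34.5·(cos 7.7°, sin 7.7°) = (34.19, 4.623). ∠KES = 116.9°, so ES runs at 7.7° + (180° − 116.9°) = 70.80° from the x-axis; with |ES| = 26.9, S = E + 26.9·(cos 70.80°, sin 70.80°) = (43.04, 30.03). The perpendicularity gives SN at right angles to ES; with |SN| = 24.8 on the left of ES, N = S + 24.8·(-0.9444, 0.3289) = (19.61, 38.18). Then |KN| = |N − K| = 42.93.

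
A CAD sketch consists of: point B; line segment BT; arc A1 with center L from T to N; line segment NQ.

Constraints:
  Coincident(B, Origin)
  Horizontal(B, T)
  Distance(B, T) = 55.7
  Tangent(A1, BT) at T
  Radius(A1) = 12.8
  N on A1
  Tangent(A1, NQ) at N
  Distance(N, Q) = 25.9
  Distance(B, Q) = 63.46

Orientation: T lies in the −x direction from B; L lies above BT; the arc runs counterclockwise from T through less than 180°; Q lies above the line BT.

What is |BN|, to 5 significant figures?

45.873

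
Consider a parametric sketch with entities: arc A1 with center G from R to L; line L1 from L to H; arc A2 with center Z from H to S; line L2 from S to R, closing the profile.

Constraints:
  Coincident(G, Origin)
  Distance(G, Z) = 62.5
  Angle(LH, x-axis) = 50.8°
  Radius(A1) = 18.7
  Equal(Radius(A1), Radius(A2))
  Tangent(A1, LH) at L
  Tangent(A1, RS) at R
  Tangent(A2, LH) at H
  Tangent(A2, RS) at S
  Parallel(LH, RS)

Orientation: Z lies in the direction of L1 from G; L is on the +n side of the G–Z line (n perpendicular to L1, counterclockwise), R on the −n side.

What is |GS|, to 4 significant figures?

65.24

The slot axis is L1's direction at 50.8°, so u = (cos 50.8°, sin 50.8°) = (0.6320, 0.7749) and n = (−sin 50.8°, cos 50.8°) = (-0.7749, 0.6320). G is at the origin and Z lies 62.5 along u from G, so Z = 62.5·u = (39.50, 48.43). Tangency of A1 to both parallel lines with radius 18.7 puts L and R at G ± 18.7·n: L = (-14.49, 11.82), R = (14.49, -11.82). Equal radii place H and S the same way about Z: H = Z + 18.7·n = (25.01, 60.25), S = Z − 18.7·n = (53.99, 36.62). Then |GS| = |S − G| = 65.24.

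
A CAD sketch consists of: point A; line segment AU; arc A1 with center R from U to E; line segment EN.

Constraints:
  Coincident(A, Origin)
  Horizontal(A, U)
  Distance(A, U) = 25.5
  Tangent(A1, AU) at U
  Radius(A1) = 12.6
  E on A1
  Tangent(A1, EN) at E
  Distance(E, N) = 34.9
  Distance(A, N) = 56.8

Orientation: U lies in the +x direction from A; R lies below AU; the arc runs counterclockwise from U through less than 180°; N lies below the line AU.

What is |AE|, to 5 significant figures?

22.387

A is at the origin; AU is horizontal with |AU| = 25.5 and U on the +x side, so U = (25.500, 0.0000). A1 meets AU tangentially, so RU is at right angles to AU, so R = U + (0, -12.6) = (25.500, -12.600). Since RE ⟂ EN (tangency), |RN| = √(12.6² + 34.9²) = 37.105 regardless of where E sits on A1. So N lies on both circle(A, 56.8) and circle(R, 37.105); the below-AU intersection is N = (27.596, -49.646). E is the foot of the tangent from N: E = (13.909, -17.541).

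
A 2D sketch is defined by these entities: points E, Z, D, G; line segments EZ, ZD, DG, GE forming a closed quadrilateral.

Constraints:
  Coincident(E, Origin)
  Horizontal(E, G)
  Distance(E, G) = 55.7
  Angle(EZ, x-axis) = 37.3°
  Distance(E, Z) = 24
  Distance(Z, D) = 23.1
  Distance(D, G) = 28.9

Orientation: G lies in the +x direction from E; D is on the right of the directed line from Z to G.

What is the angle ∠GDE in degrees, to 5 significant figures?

152.10°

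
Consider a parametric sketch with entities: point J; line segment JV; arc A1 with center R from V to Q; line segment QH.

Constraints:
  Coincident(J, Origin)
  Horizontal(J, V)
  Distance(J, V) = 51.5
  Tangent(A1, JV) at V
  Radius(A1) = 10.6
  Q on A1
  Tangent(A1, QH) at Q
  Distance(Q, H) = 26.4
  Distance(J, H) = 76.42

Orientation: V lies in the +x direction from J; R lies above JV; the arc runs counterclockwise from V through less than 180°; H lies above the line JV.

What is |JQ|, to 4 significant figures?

62.18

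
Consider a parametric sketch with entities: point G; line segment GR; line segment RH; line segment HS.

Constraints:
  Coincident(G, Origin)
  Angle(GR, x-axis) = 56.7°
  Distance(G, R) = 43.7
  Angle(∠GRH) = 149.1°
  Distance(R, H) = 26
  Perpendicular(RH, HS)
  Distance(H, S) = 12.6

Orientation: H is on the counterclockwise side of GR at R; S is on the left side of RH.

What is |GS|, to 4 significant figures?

64.26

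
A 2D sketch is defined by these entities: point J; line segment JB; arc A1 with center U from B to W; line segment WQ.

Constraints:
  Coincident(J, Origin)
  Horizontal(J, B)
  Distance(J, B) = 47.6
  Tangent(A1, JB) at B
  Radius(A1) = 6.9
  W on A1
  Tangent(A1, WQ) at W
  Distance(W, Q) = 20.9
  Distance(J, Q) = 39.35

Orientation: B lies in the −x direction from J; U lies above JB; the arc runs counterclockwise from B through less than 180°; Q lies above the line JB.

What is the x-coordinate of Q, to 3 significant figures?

-32.2

J is at the origin; J and B share the same y with |JB| = 47.6 and B on the −x side, so B = (-47.6, 0.00). The tangent condition forces UB to be normal to JB, so U = B + (0, 6.9) = (-47.6, 6.90). Since UW ⟂ WQ (tangency), |UQ| = √(6.9² + 20.9²) = 22.0 regardless of where W sits on A1. So Q lies on both circle(J, 39.35) and circle(U, 22.0); the above-JB intersection is Q = (-32.2, 22.6). W is the foot of the tangent from Q: W = (-41.4, 3.86).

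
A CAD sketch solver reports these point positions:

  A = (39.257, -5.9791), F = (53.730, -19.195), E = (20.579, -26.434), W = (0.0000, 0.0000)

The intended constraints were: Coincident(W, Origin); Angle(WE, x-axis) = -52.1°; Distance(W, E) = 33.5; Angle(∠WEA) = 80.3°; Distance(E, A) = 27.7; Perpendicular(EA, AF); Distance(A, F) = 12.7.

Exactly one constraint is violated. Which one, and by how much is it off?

Distance(A, F) = 12.7 — off by 6.90.

W = (0.00, 0.00) ✓; WE at -52.10° ✓; |WE| = 33.50 ✓; ∠WEA = 80.30° ✓; |EA| = 27.70 ✓; ∠(EA, AF) = 90.00° ✓; |AF| = 19.60 ✗.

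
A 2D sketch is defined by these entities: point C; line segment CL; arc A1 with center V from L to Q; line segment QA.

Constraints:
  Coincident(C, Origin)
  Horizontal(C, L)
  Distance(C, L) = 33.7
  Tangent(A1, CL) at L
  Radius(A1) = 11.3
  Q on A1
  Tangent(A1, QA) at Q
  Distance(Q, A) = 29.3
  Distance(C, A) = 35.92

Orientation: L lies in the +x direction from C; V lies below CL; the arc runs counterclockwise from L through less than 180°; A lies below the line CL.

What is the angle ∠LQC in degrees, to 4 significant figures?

129.9°

C is at the origin; C and L share the same y with |CL| = 33.7 and L on the +x side, so L = (33.70, 0.000). Tangency of A1 to CL means the radius VL is perpendicular to CL, so V = L + (0, -11.3) = (33.70, -11.30). Since VQ ⟂ QA (tangency), |VA| = √(11.3² + 29.3²) = 31.40 regardless of where Q sits on A1. So A lies on both circle(C, 35.92) and circle(V, 31.40); the below-CL intersection is A = (11.89, -33.89). Q is the foot of the tangent from A: Q = (23.29, -6.903).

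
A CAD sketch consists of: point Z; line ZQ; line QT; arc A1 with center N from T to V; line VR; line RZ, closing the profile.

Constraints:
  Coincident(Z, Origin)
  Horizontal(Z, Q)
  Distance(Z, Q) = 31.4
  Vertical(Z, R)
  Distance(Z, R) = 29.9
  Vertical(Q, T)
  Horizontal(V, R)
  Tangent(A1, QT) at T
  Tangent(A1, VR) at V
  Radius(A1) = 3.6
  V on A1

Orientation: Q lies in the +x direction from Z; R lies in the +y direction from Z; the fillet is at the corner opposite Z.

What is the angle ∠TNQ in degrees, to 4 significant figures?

82.21°

Z is at the origin; ZQ is horizontal with |ZQ| = 31.4 and Q on the +x side, so Q = (31.40, 0.000). ZR is vertical with |ZR| = 29.9 and R on the +y side, so R = (0.000, 29.90). The virtual corner opposite Z is at (31.40, 29.90). Since A1 is tangent to QT there, NT ⟂ QT and tangency of A1 to VR means the radius NV is perpendicular to VR, with radius 3.6, so the center N sits 3.6 in from both sides at N = (27.80, 26.30). That places the tangent points at T = (31.40, 26.30) on QT and V = (27.80, 29.90) on VR. Then cos ∠TNQ = NT·NQ / (|NT||NQ|), giving 82.21°.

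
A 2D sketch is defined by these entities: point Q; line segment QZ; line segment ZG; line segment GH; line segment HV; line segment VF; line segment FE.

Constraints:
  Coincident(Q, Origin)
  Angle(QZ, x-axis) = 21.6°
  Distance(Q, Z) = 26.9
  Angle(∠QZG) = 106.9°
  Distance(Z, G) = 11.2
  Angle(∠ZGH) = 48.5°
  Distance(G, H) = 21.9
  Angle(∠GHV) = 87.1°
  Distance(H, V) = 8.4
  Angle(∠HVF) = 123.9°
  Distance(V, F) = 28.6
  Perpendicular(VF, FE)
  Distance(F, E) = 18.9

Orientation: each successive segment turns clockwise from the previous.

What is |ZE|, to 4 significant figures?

20.25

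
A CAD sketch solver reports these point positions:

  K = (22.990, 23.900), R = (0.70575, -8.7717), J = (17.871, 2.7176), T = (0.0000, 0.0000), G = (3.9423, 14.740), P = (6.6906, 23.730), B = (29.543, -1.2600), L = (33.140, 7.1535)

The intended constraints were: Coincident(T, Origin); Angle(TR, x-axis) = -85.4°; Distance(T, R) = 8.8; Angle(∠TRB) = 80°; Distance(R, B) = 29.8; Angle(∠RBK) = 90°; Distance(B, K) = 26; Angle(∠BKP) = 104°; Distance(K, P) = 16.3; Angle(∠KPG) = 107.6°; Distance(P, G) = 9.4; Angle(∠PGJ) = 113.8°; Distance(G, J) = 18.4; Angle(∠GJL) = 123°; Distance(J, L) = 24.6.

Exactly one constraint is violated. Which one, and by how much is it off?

Distance(J, L) = 24.6 — off by 8.70.

T = (0.00, 0.00) ✓; TR at -85.40° ✓; |TR| = 8.800 ✓; ∠TRB = 80.00° ✓; |RB| = 29.80 ✓; ∠RBK = 90.00° ✓; |BK| = 26.00 ✓; ∠BKP = 104.0° ✓; |KP| = 16.30 ✓; ∠KPG = 107.6° ✓; |PG| = 9.401 ✓; ∠PGJ = 113.8° ✓; |GJ| = 18.40 ✓; ∠GJL = 123.0° ✓; |JL| = 15.90 ✗.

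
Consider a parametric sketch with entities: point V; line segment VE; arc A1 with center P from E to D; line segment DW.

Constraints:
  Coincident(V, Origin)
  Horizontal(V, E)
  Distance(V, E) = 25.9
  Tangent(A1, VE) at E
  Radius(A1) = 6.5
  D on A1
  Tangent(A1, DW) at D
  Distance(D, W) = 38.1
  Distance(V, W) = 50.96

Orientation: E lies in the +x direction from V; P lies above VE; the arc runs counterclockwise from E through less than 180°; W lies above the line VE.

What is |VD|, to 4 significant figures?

33.20

Checks: |VE| = 25.90 ✓; |PD| = 6.500 ✓; ∠(PD, DW) = 90.00° ✓; |DW| = 38.10 ✓; |VW| = 50.96 ✓.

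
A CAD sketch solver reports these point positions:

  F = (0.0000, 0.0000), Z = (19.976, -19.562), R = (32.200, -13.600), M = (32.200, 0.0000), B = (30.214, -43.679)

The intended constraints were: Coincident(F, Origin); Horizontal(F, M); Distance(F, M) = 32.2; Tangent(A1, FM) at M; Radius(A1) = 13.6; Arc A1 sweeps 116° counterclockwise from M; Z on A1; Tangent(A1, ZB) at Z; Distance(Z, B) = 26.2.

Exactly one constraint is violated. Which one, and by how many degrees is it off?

Tangent(A1, ZB) at Z — off by 3.00°.

F = (0.00, 0.00) ✓; F.y = 0.00, M.y = 0.00 ✓; |FM| = 32.20 ✓; ∠(RM, MF) = 90.00° ✓; |RM| = 13.60 ✓; bearing(R→Z) − bearing(R→M) = 116.0° ✓; |RZ| = 13.60 ✓; ∠(RZ, ZB) = 93.00° ✗; |ZB| = 26.20 ✓.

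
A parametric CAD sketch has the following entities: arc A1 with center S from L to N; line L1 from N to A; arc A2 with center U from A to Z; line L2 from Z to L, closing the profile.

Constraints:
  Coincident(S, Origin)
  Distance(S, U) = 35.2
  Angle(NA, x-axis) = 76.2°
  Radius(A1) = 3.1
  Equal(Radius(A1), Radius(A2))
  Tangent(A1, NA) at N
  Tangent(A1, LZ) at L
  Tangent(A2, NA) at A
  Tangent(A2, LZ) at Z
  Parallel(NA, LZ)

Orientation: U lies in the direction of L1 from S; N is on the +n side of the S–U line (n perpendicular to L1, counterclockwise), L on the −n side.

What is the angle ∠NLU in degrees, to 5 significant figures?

84.967°

The slot axis is L1's direction at 76.2°, so u = (cos 76.2°, sin 76.2°) = (0.23853, 0.97113) and n = (−sin 76.2°, cos 76.2°) = (-0.97113, 0.23853). S is at the origin and U lies 35.2 along u from S, so U = 35.2·u = (8.3964, 34.184). Tangency of A1 to both parallel lines with radius 3.1 puts N and L at S ± 3.1·n: N = (-3.0105, 0.73945), L = (3.0105, -0.73945). Then cos ∠NLU = LN·LU / (|LN||LU|), giving 84.967°.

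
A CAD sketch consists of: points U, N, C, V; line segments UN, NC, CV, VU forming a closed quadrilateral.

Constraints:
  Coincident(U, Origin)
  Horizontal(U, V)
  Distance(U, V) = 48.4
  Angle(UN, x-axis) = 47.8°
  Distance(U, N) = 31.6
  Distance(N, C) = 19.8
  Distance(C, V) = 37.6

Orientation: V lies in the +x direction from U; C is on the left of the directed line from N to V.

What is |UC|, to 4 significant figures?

51.24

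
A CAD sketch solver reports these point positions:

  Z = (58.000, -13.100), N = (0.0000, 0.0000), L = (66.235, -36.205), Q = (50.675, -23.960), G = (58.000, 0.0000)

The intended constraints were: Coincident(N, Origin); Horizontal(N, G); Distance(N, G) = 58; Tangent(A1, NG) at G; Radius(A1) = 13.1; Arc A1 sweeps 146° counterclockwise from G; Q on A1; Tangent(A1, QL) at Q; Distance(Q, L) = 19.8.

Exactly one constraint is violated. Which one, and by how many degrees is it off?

Tangent(A1, QL) at Q — off by 4.20°.

N = (0.00, 0.00) ✓; N.y = 0.00, G.y = 0.00 ✓; |NG| = 58.00 ✓; ∠(ZG, GN) = 90.00° ✓; |ZG| = 13.10 ✓; bearing(Z→Q) − bearing(Z→G) = 146.0° ✓; |ZQ| = 13.10 ✓; ∠(ZQ, QL) = 94.20° ✗; |QL| = 19.80 ✓.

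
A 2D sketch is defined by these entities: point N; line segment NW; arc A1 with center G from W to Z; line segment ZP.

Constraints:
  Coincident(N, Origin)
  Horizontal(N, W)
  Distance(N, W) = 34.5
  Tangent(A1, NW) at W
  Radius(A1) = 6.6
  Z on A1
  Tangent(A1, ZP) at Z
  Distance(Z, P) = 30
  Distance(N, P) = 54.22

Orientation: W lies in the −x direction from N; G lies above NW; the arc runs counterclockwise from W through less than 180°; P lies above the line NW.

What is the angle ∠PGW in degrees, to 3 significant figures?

170°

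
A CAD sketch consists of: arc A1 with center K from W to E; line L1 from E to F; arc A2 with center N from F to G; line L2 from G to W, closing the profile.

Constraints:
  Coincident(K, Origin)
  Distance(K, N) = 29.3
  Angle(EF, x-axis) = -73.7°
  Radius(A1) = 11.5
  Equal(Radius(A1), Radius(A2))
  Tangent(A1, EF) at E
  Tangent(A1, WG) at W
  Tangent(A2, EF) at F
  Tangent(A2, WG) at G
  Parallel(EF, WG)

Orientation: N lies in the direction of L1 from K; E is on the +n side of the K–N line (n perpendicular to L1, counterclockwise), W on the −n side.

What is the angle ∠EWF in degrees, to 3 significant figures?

51.9°

The slot axis is L1's direction at -73.7°, so u = (cos -73.7°, sin -73.7°) = (0.281, -0.960) and n = (−sin -73.7°, cos -73.7°) = (0.960, 0.281). K is at the origin and N lies 29.3 along u from K, so N = 29.3·u = (8.22, -28.1). Tangency of A1 to both parallel lines with radius 11.5 puts E and W at K ± 11.5·n: E = (11.0, 3.23), W = (-11.0, -3.23). Equal radii place F and G the same way about N: F = N + 11.5·n = (19.3, -24.9), G = N − 11.5·n = (-2.81, -31.3). Then cos ∠EWF = WE·WF / (|WE||WF|), giving 51.9°.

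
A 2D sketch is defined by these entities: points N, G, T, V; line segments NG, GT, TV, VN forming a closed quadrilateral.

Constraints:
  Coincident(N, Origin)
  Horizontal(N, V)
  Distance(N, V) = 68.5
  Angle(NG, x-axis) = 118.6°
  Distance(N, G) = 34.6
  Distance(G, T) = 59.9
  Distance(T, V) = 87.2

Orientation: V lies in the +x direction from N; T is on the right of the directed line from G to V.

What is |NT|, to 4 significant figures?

32.43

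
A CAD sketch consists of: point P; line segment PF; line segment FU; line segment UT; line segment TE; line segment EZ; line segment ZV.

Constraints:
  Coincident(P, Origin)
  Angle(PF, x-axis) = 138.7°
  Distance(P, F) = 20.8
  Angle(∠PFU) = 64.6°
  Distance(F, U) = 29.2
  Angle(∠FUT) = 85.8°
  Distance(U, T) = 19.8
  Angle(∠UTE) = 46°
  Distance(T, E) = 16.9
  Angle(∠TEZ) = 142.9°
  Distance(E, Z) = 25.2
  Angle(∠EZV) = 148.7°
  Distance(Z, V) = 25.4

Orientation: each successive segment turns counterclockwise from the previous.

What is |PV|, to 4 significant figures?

61.81

P is at the origin; PF runs at 138.7° with length 20.8, so F = (-15.63, 13.73). ∠PFU = 64.6° gives FU at -105.9° from the x-axis; with |FU| = 29.2, U = (-23.63, -14.35). ∠FUT = 85.8° gives UT at -11.70° from the x-axis; with |UT| = 19.8, T = (-4.237, -18.37). ∠UTE = 46.0° gives TE at 122.3° from the x-axis; with |TE| = 16.9, E = (-13.27, -4.085). ∠TEZ = 142.9° gives EZ at 159.4° from the x-axis; with |EZ| = 25.2, Z = (-36.86, 4.781). ∠EZV = 148.7° gives ZV at -169.3° from the x-axis; with |ZV| = 25.4, V = (-61.81, 0.06540). Then |PV| = |V − P| = 61.81.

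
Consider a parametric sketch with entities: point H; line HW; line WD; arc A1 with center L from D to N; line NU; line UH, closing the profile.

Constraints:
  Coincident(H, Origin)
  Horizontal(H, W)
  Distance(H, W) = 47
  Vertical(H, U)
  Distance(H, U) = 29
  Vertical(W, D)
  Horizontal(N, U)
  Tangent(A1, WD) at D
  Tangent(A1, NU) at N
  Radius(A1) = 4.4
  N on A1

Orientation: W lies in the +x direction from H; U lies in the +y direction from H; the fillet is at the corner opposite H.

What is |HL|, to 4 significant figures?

49.19

H is at the origin; HW is horizontal with |HW| = 47.0 and W on the +x side, so W = (47.00, 0.000). H and U share the same x with |HU| = 29.0 and U on the +y side, so U = (0.000, 29.00). The virtual corner opposite H is at (47.00, 29.00). Tangency of A1 to WD means the radius LD is perpendicular to WD and the tangent condition forces LN to be normal to NU, with radius 4.4, so the center L sits 4.4 in from both sides at L = (42.60, 24.60). Then |HL| = |L − H| = 49.19.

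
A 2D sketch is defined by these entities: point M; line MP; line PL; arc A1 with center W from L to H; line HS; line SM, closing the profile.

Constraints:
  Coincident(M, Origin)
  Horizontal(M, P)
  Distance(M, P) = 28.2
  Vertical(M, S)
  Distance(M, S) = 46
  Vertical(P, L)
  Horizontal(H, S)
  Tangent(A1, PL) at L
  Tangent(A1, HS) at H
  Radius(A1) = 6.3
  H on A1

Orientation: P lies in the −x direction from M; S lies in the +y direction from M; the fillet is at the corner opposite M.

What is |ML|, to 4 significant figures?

48.70

M is at the origin; MP is horizontal with |MP| = 28.2 and P on the −x side, so P = (-28.20, 0.000). M and S share the same x with |MS| = 46.0 and S on the +y side, so S = (0.000, 46.00). The virtual corner opposite M is at (-28.20, 46.00). A1 meets PL tangentially, so WL is at right angles to PL and A1 meets HS tangentially, so WH is at right angles to HS, with radius 6.3, so the center W sits 6.3 in from both sides at W = (-21.90, 39.70). That places the tangent points at L = (-28.20, 39.70) on PL and H = (-21.90, 46.00) on HS. Then |ML| = |L − M| = 48.70.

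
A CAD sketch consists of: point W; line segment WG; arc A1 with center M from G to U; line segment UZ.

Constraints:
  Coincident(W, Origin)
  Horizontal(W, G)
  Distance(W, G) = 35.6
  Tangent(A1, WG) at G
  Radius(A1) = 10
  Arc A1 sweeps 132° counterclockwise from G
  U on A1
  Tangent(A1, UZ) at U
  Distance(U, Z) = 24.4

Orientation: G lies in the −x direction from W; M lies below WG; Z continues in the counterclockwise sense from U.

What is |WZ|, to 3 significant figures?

43.9

On A1, G sits at bearing 90° from M; a 132° counterclockwise sweep puts U at bearing 222°, so U = M + 10.0·(cos 222°, sin 222°) = (-43.0, -16.7). Tangency of A1 to UZ means the radius MU is perpendicular to UZ, so UZ runs along (−sin 222°, cos 222°); with |UZ| = 24.4, Z = (-26.7, -34.8). Then |WZ| = |Z − W| = 43.9.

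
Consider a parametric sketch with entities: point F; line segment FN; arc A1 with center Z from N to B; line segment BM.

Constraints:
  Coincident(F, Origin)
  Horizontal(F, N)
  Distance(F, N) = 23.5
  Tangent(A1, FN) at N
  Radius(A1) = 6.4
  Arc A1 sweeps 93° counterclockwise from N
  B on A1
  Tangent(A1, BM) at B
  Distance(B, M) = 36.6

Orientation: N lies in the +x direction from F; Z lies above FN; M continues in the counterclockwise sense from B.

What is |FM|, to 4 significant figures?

51.54

On A1, N sits at bearing -90° from Z; a 93° counterclockwise sweep puts B at bearing 3°, so B = Z + 6.4·(cos 3°, sin 3°) = (29.89, 6.735). The tangent condition forces ZB to be normal to BM, so BM runs along (−sin 3°, cos 3°); with |BM| = 36.6, M = (27.98, 43.28). Then |FM| = |M − F| = 51.54.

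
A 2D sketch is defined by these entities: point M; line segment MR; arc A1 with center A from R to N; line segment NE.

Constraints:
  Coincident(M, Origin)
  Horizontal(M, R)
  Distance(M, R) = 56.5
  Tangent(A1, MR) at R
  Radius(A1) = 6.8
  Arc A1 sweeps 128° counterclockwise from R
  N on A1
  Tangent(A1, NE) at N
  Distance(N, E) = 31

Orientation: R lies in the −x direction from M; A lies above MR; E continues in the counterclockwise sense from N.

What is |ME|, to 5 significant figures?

78.651

On A1, R sits at bearing -90° from A; a 128° counterclockwise sweep puts N at bearing 38°, so N = A + 6.8·(cos 38°, sin 38°) = (-51.142, 10.986). Since A1 is tangent to NE there, AN ⟂ NE, so NE runs along (−sin 38°, cos 38°); with |NE| = 31.0, E = (-70.227, 35.415). Then |ME| = |E − M| = 78.651.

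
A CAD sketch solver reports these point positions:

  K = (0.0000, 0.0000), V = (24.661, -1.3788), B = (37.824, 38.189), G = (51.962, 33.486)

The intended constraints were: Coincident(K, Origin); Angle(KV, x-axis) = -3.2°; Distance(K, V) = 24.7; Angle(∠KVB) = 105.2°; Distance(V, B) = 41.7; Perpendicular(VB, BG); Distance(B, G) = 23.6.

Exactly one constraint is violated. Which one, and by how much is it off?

Distance(B, G) = 23.6 — off by 8.70.

K = (0.00, 0.00) ✓; KV at -3.200° ✓; |KV| = 24.70 ✓; ∠KVB = 105.2° ✓; |VB| = 41.70 ✓; ∠(VB, BG) = 90.00° ✓; |BG| = 14.90 ✗.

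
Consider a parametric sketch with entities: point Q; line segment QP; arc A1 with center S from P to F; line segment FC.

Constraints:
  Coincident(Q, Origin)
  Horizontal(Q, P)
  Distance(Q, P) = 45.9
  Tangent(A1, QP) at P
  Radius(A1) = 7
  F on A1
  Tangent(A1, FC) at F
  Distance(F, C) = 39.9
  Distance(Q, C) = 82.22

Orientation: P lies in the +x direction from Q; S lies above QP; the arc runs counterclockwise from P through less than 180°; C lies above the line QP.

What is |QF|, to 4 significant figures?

51.84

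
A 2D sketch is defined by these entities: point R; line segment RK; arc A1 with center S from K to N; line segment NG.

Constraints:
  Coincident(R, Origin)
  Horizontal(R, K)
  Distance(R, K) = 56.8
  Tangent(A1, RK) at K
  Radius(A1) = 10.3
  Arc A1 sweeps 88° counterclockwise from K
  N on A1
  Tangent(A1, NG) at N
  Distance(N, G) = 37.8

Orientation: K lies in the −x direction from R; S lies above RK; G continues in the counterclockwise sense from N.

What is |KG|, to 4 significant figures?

49.11

On A1, K sits at bearing -90° from S; an 88° counterclockwise sweep puts N at bearing -2°, so N = S + 10.3·(cos -2°, sin -2°) = (-46.51, 9.941). Since A1 is tangent to NG there, SN ⟂ NG, so NG runs along (−sin -2°, cos -2°); with |NG| = 37.8, G = (-45.19, 47.72). Then |KG| = |G − K| = 49.11.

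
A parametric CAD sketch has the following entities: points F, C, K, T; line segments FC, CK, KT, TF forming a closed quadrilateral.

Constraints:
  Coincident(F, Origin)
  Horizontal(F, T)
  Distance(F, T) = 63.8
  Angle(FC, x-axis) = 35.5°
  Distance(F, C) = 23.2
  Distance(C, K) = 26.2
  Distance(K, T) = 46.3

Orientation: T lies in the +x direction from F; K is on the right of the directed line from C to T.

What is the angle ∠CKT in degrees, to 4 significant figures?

74.91°

Checks: |CK| = 26.20 ✓; |KT| = 46.30 ✓.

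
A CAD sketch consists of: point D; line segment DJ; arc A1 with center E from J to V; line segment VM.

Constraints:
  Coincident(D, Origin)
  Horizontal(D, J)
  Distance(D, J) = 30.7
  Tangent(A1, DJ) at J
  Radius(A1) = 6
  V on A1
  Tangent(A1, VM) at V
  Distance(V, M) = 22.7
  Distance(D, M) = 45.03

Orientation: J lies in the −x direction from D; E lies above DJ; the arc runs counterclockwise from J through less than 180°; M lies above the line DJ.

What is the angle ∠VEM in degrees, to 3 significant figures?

75.2°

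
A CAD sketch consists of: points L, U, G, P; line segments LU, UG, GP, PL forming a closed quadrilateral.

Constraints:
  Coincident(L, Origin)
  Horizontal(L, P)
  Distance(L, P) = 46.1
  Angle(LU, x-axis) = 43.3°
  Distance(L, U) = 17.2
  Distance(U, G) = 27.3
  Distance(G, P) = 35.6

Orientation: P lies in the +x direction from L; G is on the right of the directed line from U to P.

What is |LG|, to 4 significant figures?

20.88

Checks: |UG| = 27.30 ✓; |GP| = 35.60 ✓.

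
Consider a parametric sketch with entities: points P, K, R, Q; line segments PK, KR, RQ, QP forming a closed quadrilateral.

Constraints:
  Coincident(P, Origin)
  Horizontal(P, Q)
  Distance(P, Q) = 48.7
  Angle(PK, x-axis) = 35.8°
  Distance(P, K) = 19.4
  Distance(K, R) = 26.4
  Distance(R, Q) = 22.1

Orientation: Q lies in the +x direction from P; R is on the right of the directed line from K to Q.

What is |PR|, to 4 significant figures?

31.62

P is at the origin; P and Q share the same y with |PQ| = 48.7 and Q in +x, so Q = (48.7, 0). PK runs at 35.8° with |PK| = 19.4, so K = (15.73, 11.35). R is determined by |KR| = 26.4 and |RQ| = 22.1 together: it lies at the intersection of circle(K, 26.4) and circle(Q, 22.1). With |KQ| = 34.86, the foot of the radical line on KQ is 20.42 from K and the perpendicular offset is √(26.4² − 20.42²) = 16.73. Taking the right-of-KQ solution: R = (29.60, -11.12).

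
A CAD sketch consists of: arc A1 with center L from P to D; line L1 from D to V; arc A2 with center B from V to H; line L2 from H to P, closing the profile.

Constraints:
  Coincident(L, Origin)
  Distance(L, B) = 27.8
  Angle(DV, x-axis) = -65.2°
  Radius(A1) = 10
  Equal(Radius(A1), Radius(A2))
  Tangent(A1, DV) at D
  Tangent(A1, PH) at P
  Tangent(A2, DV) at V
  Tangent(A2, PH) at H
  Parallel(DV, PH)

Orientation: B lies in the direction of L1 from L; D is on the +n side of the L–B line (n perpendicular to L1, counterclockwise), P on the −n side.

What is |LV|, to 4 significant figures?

29.54

The slot axis is L1's direction at -65.2°, so u = (cos -65.2°, sin -65.2°) = (0.4195, -0.9078) and n = (−sin -65.2°, cos -65.2°) = (0.9078, 0.4195). L is at the origin and B lies 27.8 along u from L, so B = 27.8·u = (11.66, -25.24). Tangency of A1 to both parallel lines with radius 10.0 puts D and P at L ± 10.0·n: D = (9.078, 4.195), P = (-9.078, -4.195). Equal radii place V and H the same way about B: V = B + 10.0·n = (20.74, -21.04), H = B − 10.0·n = (2.583, -29.43). Then |LV| = |V − L| = 29.54.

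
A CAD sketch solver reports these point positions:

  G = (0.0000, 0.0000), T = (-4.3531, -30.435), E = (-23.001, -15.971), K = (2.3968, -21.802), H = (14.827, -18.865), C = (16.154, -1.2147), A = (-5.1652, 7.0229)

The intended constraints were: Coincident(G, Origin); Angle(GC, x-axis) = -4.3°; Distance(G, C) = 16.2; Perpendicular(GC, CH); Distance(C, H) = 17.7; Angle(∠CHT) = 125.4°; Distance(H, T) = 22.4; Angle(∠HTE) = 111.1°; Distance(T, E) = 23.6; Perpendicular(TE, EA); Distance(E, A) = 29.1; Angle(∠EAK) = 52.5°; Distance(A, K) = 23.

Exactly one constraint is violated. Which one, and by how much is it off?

Distance(A, K) = 23 — off by 6.80.

G = (0.00, 0.00) ✓; GC at -4.300° ✓; |GC| = 16.20 ✓; ∠(GC, CH) = 90.00° ✓; |CH| = 17.70 ✓; ∠CHT = 125.4° ✓; |HT| = 22.40 ✓; ∠HTE = 111.1° ✓; |TE| = 23.60 ✓; ∠(TE, EA) = 90.00° ✓; |EA| = 29.10 ✓; ∠EAK = 52.50° ✓; |AK| = 29.80 ✗.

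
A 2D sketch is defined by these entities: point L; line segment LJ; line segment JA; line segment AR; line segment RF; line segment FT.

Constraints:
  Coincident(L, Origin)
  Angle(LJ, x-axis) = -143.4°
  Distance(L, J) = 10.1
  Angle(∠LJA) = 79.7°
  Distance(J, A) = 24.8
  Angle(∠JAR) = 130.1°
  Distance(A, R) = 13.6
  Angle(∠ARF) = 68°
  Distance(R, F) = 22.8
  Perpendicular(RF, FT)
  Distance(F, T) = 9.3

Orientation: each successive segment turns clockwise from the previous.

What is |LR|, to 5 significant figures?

31.758

L is at the origin; LJ runs at -143.4° with length 10.1, so J = (-8.1085, -6.0219). ∠LJA = 79.7° gives JA at 116.30° from the x-axis; with |JA| = 24.8, A = (-19.097, 16.211). ∠JAR = 130.1° gives AR at 66.400° from the x-axis; with |AR| = 13.6, R = (-13.652, 28.674). Then |LR| = |R − L| = 31.758.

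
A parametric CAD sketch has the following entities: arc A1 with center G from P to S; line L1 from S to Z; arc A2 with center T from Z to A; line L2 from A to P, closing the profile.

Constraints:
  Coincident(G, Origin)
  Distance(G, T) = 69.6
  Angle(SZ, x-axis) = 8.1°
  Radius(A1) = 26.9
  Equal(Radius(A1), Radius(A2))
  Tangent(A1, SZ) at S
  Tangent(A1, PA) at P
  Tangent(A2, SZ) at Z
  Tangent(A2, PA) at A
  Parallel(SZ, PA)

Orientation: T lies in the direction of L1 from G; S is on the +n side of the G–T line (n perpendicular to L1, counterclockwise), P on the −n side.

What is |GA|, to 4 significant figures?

74.62

The slot axis is L1's direction at 8.1°, so u = (cos 8.1°, sin 8.1°) = (0.9900, 0.1409) and n = (−sin 8.1°, cos 8.1°) = (-0.1409, 0.9900). G is at the origin and T lies 69.6 along u from G, so T = 69.6·u = (68.91, 9.807). Tangency of A1 to both parallel lines with radius 26.9 puts S and P at G ± 26.9·n: S = (-3.790, 26.63), P = (3.790, -26.63). Equal radii place Z and A the same way about T: Z = T + 26.9·n = (65.12, 36.44), A = T − 26.9·n = (72.70, -16.82). Then |GA| = |A − G| = 74.62.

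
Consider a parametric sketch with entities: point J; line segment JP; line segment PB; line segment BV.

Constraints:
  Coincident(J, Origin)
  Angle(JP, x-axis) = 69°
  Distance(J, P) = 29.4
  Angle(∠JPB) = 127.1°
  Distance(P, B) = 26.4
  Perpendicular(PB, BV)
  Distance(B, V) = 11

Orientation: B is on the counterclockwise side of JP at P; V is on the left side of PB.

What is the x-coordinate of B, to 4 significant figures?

-3.415

J is at the origin; JP runs at 69.0° with length 29.4, so P = 29.4·(cos 69.0°, sin 69.0°) = (10.54, 27.45). ∠JPB = 127.1°, so PB runs at 69.0° + (180° − 127.1°) = 121.9° from the x-axis; with |PB| = 26.4, B = P + 26.4·(cos 121.9°, sin 121.9°) = (-3.415, 49.86). So B.x = -3.415.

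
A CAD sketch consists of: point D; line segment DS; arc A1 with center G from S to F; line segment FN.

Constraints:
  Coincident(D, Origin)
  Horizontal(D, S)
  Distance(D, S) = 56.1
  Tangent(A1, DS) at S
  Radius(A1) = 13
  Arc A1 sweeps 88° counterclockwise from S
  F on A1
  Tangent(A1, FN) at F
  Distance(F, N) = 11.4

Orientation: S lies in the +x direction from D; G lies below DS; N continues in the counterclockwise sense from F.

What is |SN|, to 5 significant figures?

27.430

On A1, S sits at bearing 90° from G; an 88° counterclockwise sweep puts F at bearing 178°, so F = G + 13.0·(cos 178°, sin 178°) = (43.108, -12.546). A1 meets FN tangentially, so GF is at right angles to FN, so FN runs along (−sin 178°, cos 178°); with |FN| = 11.4, N = (42.710, -23.939). Then |SN| = |N − S| = 27.430.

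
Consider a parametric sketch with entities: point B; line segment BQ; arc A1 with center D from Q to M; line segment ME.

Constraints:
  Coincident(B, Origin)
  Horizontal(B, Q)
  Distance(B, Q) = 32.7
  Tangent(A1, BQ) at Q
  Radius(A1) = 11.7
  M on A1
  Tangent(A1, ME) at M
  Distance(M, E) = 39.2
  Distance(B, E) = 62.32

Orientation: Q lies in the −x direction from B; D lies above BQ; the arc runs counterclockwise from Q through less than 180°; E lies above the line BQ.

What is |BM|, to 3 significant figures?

26.4

B is at the origin; BQ is horizontal with |BQ| = 32.7 and Q on the −x side, so Q = (-32.7, 0.00). Tangency of A1 to BQ means the radius DQ is perpendicular to BQ, so D = Q + (0, 11.7) = (-32.7, 11.7). Since DM ⟂ ME (tangency), |DE| = √(11.7² + 39.2²) = 40.9 regardless of where M sits on A1. So E lies on both circle(B, 62.32) and circle(D, 40.9); the above-BQ intersection is E = (-33.4, 52.6). M is the foot of the tangent from E: M = (-21.5, 15.2).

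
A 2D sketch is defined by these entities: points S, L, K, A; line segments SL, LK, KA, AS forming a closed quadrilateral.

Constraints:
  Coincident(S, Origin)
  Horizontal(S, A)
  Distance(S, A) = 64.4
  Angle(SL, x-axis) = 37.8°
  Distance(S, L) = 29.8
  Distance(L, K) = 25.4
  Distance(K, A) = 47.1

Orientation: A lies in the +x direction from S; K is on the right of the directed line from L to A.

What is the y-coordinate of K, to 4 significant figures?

-6.464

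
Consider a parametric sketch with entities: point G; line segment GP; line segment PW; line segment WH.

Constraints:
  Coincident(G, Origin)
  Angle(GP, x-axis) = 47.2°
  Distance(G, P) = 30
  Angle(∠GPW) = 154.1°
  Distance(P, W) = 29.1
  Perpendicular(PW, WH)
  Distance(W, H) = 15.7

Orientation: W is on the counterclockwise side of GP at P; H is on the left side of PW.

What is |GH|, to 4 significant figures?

56.15

G is at the origin; GP runs at 47.2° with length 30.0, so P = 30.0·(cos 47.2°, sin 47.2°) = (20.38, 22.01). ∠GPW = 154.1°, so PW runs at 47.2° + (180° − 154.1°) = 73.10° from the x-axis; with |PW| = 29.1, W = P + 29.1·(cos 73.10°, sin 73.10°) = (28.84, 49.86). PW ⟂ WH; with |WH| = 15.7 on the left of PW, H = W + 15.7·(-0.9568, 0.2907) = (13.82, 54.42). Then |GH| = |H − G| = 56.15.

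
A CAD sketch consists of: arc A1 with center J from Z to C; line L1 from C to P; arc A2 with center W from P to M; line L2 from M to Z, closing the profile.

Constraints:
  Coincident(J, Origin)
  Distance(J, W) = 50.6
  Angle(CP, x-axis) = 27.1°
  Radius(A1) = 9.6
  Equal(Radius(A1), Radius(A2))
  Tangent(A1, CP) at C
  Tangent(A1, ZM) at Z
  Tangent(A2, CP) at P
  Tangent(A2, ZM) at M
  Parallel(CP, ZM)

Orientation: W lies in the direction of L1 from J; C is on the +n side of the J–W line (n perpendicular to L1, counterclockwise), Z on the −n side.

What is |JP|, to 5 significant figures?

51.503

Tangency of A1 to both parallel lines with radius 9.6 puts C and Z at J ± 9.6·n: C = (-4.3732, 8.5460), Z = (4.3732, -8.5460). Equal radii place P and M the same way about W: P = W + 9.6·n = (40.672, 31.597), M = W − 9.6·n = (49.418, 14.505). Then |JP| = |P − J| = 51.503.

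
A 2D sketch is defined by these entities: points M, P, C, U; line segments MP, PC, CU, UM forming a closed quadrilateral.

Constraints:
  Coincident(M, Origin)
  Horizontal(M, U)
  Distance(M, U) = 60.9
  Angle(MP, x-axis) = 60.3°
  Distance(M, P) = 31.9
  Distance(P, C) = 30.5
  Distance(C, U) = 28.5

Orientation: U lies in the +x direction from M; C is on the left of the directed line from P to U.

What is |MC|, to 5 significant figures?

52.164

Checks: M = (0.00, 0.00) ✓; |PC| = 30.50 ✓; |CU| = 28.50 ✓.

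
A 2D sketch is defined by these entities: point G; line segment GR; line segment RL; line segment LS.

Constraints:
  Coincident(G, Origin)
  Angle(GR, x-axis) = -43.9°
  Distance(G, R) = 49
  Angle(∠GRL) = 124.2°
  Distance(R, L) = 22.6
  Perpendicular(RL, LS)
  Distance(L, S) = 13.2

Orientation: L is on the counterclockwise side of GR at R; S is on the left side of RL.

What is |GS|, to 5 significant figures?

57.105

∠GRL = 124.2°, so RL runs at -43.9° + (180° − 124.2°) = 11.900° from the x-axis; with |RL| = 22.6, L = R + 22.6·(cos 11.900°, sin 11.900°) = (57.421, -29.316). The perpendicularity gives LS at right angles to RL; with |LS| = 13.2 on the left of RL, S = L + 13.2·(-0.20620, 0.97851) = (54.699, -16.400). Then |GS| = |S − G| = 57.105.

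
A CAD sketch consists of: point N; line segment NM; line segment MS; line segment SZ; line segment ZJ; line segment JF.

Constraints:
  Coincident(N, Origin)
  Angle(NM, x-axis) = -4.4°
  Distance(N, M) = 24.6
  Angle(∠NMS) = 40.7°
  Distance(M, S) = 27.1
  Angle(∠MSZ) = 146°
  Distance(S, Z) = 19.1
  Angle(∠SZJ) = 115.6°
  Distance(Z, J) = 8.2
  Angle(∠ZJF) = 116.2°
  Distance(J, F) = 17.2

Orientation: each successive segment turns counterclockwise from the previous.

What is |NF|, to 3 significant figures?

10.4

N is at the origin; NM runs at -4.4° with length 24.6, so M = (24.5, -1.89). ∠NMS = 40.7° gives MS at 135° from the x-axis; with |MS| = 27.1, S = (5.40, 17.3). ∠MSZ = 146.0° gives SZ at 169° from the x-axis; with |SZ| = 19.1, Z = (-13.3, 21.0). ∠SZJ = 115.6° gives ZJ at -127° from the x-axis; with |ZJ| = 8.2, J = (-18.2, 14.4). ∠ZJF = 116.2° gives JF at -62.9° from the x-axis; with |JF| = 17.2, F = (-10.4, -0.900). Then |NF| = |F − N| = 10.4.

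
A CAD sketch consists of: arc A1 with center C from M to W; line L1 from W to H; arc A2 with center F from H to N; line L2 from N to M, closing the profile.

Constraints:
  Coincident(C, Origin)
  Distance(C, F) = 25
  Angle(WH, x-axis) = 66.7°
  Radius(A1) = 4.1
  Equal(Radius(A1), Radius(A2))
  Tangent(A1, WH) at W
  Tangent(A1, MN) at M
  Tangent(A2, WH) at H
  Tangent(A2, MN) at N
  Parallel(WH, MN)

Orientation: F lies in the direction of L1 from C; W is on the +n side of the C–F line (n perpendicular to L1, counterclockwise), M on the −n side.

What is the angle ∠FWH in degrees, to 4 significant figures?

9.314°

The slot axis is L1's direction at 66.7°, so u = (cos 66.7°, sin 66.7°) = (0.3955, 0.9184) and n = (−sin 66.7°, cos 66.7°) = (-0.9184, 0.3955). C is at the origin and F lies 25.0 along u from C, so F = 25.0·u = (9.889, 22.96). Tangency of A1 to both parallel lines with radius 4.1 puts W and M at C ± 4.1·n: W = (-3.766, 1.622), M = (3.766, -1.622). Equal radii place H and N the same way about F: H = F + 4.1·n = (6.123, 24.58), N = F − 4.1·n = (13.65, 21.34). Then cos ∠FWH = WF·WH / (|WF||WH|), giving 9.314°.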